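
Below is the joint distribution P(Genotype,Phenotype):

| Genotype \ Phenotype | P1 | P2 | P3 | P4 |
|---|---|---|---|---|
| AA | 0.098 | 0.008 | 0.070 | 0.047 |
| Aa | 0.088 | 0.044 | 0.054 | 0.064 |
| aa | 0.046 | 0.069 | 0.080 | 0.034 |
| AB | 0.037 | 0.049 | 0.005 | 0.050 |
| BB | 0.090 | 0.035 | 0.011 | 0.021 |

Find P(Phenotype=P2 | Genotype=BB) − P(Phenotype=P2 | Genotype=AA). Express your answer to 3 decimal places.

0.187

P(Genotype=BB) = 0.090 + 0.035 + 0.011 + 0.021 = 0.157; P(Phenotype=P2 | Genotype=BB) = 0.035/0.157 = 0.2229.
P(Genotype=AA) = 0.098 + 0.008 + 0.070 + 0.047 = 0.223; P(Phenotype=P2 | Genotype=AA) = 0.008/0.223 = 0.0359.
Difference = 0.187.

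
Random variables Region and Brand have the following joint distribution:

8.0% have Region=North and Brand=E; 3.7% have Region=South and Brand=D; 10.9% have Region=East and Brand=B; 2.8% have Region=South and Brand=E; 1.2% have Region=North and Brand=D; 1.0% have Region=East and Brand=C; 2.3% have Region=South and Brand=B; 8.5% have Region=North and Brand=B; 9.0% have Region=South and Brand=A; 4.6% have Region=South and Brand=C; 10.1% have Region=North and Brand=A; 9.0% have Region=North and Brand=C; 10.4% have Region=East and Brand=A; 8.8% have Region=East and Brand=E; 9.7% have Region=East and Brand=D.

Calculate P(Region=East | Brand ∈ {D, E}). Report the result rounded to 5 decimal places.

P(Brand=D) = 0.012 + 0.037 + 0.097 = 0.146.
P(Brand=E) = 0.080 + 0.028 + 0.088 = 0.196.
P(Brand ∈ {D, E}) = 0.146 + 0.196 = 0.342; P(Region=East, Brand ∈ {D, E}) = 0.097 + 0.088 = 0.185.
P(Region=East | Brand ∈ {D, E}) = 0.185/0.342 = 0.54094.

0.54094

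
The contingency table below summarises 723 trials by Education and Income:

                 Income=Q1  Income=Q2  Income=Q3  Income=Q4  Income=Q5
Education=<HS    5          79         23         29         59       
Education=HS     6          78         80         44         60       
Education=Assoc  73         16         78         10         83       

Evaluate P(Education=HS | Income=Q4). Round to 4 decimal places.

Total with Income=Q4: 29 + 44 + 10 = 83.
P(Education=HS | Income=Q4) = 44/83 = 0.5301.

0.5301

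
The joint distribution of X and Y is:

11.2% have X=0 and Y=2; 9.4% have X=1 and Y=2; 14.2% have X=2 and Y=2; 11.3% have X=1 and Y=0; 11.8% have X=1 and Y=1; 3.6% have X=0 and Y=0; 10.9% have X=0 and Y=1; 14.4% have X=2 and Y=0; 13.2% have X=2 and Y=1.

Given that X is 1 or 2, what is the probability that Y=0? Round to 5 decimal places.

0.34590

P(X=1) = 0.113 + 0.118 + 0.094 = 0.325.
P(X=2) = 0.144 + 0.132 + 0.142 = 0.418.
P(X ∈ {1, 2}) = 0.325 + 0.418 = 0.743; P(Y=0, X ∈ {1, 2}) = 0.113 + 0.144 = 0.257.
P(Y=0 | X ∈ {1, 2}) = 0.257/0.743 = 0.34590.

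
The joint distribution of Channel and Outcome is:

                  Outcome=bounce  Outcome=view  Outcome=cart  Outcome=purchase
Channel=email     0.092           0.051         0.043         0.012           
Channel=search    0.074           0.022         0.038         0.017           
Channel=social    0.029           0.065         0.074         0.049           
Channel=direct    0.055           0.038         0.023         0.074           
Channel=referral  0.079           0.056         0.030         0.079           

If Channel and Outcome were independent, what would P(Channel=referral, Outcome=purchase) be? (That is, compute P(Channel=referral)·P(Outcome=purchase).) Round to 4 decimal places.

0.0564

P(Channel=referral) = 0.079 + 0.056 + 0.030 + 0.079 = 0.244.
P(Outcome=purchase) = 0.012 + 0.017 + 0.049 + 0.074 + 0.079 = 0.231.
Product: 0.244 × 0.231 = 0.0564.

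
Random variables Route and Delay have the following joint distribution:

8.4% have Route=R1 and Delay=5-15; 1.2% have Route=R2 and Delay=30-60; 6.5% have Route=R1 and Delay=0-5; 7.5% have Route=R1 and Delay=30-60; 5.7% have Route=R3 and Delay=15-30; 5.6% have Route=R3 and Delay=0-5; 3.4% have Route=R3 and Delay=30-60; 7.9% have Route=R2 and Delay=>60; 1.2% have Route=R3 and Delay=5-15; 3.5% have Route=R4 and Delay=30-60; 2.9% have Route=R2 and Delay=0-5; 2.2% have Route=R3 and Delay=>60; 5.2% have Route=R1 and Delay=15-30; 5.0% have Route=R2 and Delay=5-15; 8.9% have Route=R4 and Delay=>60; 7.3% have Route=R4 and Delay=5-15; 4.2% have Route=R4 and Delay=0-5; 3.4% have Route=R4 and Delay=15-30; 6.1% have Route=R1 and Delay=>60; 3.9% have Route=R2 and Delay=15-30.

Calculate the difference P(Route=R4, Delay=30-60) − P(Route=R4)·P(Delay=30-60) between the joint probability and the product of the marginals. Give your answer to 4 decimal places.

P(Route=R4) = 0.042 + 0.073 + 0.034 + 0.035 + 0.089 = 0.273.
P(Delay=30-60) = 0.075 + 0.012 + 0.034 + 0.035 = 0.156.
P(Route=R4, Delay=30-60) − P(Route=R4)P(Delay=30-60) = 0.035 − 0.273×0.156 = -0.0076.

-0.0076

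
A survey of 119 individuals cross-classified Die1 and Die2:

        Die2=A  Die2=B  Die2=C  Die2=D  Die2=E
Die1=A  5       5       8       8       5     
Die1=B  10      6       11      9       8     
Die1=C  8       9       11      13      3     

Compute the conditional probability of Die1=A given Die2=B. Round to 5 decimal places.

0.25000

Total with Die2=B: 5 + 6 + 9 = 20.
P(Die1=A | Die2=B) = 5/20 = 0.25000.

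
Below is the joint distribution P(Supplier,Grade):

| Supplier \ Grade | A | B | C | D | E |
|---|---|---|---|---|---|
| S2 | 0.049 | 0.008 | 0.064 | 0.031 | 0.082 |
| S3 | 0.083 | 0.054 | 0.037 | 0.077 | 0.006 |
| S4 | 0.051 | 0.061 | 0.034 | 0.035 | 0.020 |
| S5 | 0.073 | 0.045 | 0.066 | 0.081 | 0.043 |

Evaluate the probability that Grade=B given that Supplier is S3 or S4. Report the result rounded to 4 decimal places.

0.2511

P(Supplier=S3) = 0.083 + 0.054 + 0.037 + 0.077 + 0.006 = 0.257.
P(Supplier=S4) = 0.051 + 0.061 + 0.034 + 0.035 + 0.020 = 0.201.
P(Supplier ∈ {S3, S4}) = 0.257 + 0.201 = 0.458; P(Grade=B, Supplier ∈ {S3, S4}) = 0.054 + 0.061 = 0.115.
P(Grade=B | Supplier ∈ {S3, S4}) = 0.115/0.458 = 0.2511.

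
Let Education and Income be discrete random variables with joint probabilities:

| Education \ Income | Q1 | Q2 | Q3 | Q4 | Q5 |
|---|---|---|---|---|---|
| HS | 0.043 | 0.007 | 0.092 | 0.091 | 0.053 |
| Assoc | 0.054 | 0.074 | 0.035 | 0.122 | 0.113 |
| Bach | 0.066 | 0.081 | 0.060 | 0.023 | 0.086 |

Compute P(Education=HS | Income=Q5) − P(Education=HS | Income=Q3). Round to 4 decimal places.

-0.2817

P(Income=Q5) = 0.053 + 0.113 + 0.086 = 0.252; P(Education=HS | Income=Q5) = 0.053/0.252 = 0.21032.
P(Income=Q3) = 0.092 + 0.035 + 0.060 = 0.187; P(Education=HS | Income=Q3) = 0.092/0.187 = 0.49198.
Difference = -0.2817.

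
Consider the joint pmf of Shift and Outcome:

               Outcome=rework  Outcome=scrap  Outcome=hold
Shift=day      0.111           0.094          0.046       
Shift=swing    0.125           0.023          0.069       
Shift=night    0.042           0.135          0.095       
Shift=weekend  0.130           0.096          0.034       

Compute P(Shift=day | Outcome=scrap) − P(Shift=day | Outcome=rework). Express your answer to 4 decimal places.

-0.0019

P(Outcome=scrap) = 0.094 + 0.023 + 0.135 + 0.096 = 0.348; P(Shift=day | Outcome=scrap) = 0.094/0.348 = 0.27011.
P(Outcome=rework) = 0.111 + 0.125 + 0.042 + 0.130 = 0.408; P(Shift=day | Outcome=rework) = 0.111/0.408 = 0.27206.
Difference = -0.0019.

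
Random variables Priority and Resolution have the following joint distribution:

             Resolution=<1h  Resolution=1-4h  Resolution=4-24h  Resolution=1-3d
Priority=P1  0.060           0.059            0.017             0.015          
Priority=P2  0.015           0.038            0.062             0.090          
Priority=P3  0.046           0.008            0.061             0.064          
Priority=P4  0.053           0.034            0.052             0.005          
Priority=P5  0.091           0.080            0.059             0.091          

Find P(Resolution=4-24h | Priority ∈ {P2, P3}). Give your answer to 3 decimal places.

0.320

P(Priority=P2) = 0.015 + 0.038 + 0.062 + 0.090 = 0.205.
P(Priority=P3) = 0.046 + 0.008 + 0.061 + 0.064 = 0.179.
P(Priority ∈ {P2, P3}) = 0.205 + 0.179 = 0.384; P(Resolution=4-24h, Priority ∈ {P2, P3}) = 0.062 + 0.061 = 0.123.
P(Resolution=4-24h | Priority ∈ {P2, P3}) = 0.123/0.384 = 0.320.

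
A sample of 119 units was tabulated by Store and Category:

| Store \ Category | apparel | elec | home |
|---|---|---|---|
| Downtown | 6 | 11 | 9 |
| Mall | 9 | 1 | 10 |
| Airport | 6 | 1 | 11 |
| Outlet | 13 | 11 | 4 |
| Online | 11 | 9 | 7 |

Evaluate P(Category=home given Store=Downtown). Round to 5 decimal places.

0.34615

Total with Store=Downtown: 6 + 11 + 9 = 26.
P(Category=home | Store=Downtown) = 9/26 = 0.34615.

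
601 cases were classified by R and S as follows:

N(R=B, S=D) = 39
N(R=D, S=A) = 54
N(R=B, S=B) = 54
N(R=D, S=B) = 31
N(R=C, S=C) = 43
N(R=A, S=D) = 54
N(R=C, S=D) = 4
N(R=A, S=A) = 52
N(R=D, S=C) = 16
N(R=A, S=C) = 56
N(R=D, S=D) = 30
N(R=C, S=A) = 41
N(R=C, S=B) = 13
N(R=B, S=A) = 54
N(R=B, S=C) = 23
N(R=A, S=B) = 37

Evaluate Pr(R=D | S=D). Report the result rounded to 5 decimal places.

Total with S=D: 54 + 39 + 4 + 30 = 127.
P(R=D | S=D) = 30/127 = 0.23622.

0.23622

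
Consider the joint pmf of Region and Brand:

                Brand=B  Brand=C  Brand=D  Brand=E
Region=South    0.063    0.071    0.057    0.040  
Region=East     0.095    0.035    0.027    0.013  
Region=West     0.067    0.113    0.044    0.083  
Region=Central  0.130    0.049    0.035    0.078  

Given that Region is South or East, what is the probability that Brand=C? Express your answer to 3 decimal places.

0.264

P(Region=South) = 0.063 + 0.071 + 0.057 + 0.040 = 0.231.
P(Region=East) = 0.095 + 0.035 + 0.027 + 0.013 = 0.170.
P(Region ∈ {South, East}) = 0.231 + 0.170 = 0.401; P(Brand=C, Region ∈ {South, East}) = 0.071 + 0.035 = 0.106.
P(Brand=C | Region ∈ {South, East}) = 0.106/0.401 = 0.264.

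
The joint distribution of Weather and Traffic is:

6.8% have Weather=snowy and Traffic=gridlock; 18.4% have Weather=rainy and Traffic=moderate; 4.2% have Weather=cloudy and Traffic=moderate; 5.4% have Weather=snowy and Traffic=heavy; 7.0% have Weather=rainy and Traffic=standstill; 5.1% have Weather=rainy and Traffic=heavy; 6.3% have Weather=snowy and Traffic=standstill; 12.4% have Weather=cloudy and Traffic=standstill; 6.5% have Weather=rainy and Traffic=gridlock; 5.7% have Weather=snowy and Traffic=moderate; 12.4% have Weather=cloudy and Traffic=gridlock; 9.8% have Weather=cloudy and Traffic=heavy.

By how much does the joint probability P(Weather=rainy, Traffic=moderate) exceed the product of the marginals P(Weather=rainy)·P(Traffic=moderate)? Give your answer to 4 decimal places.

0.0793

P(Weather=rainy) = 0.184 + 0.051 + 0.065 + 0.070 = 0.370.
P(Traffic=moderate) = 0.042 + 0.184 + 0.057 = 0.283.
P(Weather=rainy, Traffic=moderate) − P(Weather=rainy)P(Traffic=moderate) = 0.184 − 0.370×0.283 = 0.0793.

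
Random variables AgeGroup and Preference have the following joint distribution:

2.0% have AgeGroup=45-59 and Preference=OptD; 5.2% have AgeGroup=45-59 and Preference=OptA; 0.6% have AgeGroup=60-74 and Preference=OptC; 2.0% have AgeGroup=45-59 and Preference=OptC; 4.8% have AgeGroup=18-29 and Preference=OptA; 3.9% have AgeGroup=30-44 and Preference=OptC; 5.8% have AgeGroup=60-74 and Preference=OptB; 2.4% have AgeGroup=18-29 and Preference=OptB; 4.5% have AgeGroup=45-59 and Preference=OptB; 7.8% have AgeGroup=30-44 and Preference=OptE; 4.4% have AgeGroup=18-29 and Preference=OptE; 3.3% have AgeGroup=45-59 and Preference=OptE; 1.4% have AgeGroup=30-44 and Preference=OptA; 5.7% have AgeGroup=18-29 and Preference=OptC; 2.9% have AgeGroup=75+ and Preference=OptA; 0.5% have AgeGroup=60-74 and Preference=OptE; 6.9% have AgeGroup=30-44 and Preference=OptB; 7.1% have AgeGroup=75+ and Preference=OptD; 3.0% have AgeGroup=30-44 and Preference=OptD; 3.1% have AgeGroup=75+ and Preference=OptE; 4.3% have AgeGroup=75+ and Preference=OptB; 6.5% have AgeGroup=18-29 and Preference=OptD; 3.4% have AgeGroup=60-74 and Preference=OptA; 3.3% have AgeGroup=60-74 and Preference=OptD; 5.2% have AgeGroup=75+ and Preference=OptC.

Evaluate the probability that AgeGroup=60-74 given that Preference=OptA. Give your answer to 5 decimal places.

P(Preference=OptA) = 0.048 + 0.014 + 0.052 + 0.034 + 0.029 = 0.177.
P(AgeGroup=60-74 | Preference=OptA) = 0.034/0.177 = 0.19209.

0.19209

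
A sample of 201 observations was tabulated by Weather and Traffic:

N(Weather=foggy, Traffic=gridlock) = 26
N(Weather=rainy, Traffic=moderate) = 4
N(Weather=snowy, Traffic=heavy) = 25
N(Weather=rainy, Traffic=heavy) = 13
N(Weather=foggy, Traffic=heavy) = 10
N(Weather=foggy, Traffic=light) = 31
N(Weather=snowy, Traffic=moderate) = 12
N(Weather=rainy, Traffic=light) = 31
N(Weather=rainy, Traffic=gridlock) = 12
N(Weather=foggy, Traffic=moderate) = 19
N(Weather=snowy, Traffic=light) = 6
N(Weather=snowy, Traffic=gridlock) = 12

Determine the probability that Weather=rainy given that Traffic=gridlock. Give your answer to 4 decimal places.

Total with Traffic=gridlock: 12 + 12 + 26 = 50.
P(Weather=rainy | Traffic=gridlock) = 12/50 = 0.2400.

0.2400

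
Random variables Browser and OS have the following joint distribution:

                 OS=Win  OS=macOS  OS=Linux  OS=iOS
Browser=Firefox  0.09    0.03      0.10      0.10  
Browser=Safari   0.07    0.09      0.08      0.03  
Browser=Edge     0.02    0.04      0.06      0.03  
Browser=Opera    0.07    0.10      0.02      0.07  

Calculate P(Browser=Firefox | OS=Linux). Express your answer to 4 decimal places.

0.3846

P(OS=Linux) = 0.10 + 0.08 + 0.06 + 0.02 = 0.26.
P(Browser=Firefox | OS=Linux) = 0.10/0.26 = 0.3846.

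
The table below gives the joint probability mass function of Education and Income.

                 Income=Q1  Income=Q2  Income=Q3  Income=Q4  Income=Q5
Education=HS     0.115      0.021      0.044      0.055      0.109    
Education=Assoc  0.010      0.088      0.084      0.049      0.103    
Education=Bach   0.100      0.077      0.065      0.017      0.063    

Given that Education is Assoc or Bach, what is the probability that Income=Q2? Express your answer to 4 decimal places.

P(Education=Assoc) = 0.010 + 0.088 + 0.084 + 0.049 + 0.103 = 0.334.
P(Education=Bach) = 0.100 + 0.077 + 0.065 + 0.017 + 0.063 = 0.322.
P(Education ∈ {Assoc, Bach}) = 0.334 + 0.322 = 0.656; P(Income=Q2, Education ∈ {Assoc, Bach}) = 0.088 + 0.077 = 0.165.
P(Income=Q2 | Education ∈ {Assoc, Bach}) = 0.165/0.656 = 0.2515.

0.2515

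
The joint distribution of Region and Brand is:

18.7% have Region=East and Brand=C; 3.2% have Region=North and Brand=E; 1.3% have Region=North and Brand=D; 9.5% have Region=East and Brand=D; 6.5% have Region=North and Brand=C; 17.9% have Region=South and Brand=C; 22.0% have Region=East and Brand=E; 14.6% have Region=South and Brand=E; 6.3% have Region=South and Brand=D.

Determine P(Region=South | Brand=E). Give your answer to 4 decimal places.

0.3668

P(Brand=E) = 0.032 + 0.146 + 0.220 = 0.398.
P(Region=South | Brand=E) = 0.146/0.398 = 0.3668.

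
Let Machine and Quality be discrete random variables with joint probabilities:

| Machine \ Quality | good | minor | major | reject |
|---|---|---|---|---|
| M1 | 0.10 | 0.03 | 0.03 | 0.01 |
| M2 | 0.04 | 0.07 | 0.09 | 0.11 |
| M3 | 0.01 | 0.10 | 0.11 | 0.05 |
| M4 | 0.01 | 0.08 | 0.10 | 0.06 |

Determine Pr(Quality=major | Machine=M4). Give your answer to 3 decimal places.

P(Machine=M4) = 0.01 + 0.08 + 0.10 + 0.06 = 0.25.
P(Quality=major | Machine=M4) = 0.10/0.25 = 0.400.

0.400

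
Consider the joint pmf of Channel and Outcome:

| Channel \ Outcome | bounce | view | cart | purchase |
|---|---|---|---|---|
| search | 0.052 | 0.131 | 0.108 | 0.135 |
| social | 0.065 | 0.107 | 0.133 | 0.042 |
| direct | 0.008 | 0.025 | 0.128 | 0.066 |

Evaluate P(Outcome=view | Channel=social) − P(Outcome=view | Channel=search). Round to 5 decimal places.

0.00085

P(Channel=social) = 0.065 + 0.107 + 0.133 + 0.042 = 0.347; P(Outcome=view | Channel=social) = 0.107/0.347 = 0.308357.
P(Channel=search) = 0.052 + 0.131 + 0.108 + 0.135 = 0.426; P(Outcome=view | Channel=search) = 0.131/0.426 = 0.307512.
Difference = 0.00085.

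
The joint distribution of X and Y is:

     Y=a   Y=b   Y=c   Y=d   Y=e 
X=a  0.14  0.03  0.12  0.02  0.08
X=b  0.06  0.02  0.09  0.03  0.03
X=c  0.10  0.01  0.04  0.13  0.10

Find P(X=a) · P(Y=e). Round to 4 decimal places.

P(X=a) = 0.14 + 0.03 + 0.12 + 0.02 + 0.08 = 0.39.
P(Y=e) = 0.08 + 0.03 + 0.10 = 0.21.
Product: 0.39 × 0.21 = 0.0819.

0.0819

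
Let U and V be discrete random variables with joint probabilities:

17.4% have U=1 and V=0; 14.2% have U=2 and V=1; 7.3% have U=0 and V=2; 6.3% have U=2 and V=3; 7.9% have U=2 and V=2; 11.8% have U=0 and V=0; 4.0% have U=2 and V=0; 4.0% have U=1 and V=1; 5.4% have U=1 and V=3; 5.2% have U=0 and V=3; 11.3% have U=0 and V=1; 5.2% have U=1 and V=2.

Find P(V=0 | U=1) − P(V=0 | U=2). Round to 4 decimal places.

P(U=1) = 0.174 + 0.040 + 0.052 + 0.054 = 0.320; P(V=0 | U=1) = 0.174/0.320 = 0.54375.
P(U=2) = 0.040 + 0.142 + 0.079 + 0.063 = 0.324; P(V=0 | U=2) = 0.040/0.324 = 0.12346.
Difference = 0.4203.

0.4203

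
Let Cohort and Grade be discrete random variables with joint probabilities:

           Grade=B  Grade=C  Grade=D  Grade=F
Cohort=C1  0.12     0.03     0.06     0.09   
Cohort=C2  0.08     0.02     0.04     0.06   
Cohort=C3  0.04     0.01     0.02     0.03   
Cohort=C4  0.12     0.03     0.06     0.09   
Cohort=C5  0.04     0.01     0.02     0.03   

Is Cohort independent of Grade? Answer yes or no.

yes

Every cell satisfies P(Cohort,Grade) = P(Cohort)·P(Grade). For instance P(Cohort=C5) = 0.10, P(Grade=B) = 0.40, and 0.10×0.40 = 0.04 matches the joint entry. So Cohort and Grade are independent.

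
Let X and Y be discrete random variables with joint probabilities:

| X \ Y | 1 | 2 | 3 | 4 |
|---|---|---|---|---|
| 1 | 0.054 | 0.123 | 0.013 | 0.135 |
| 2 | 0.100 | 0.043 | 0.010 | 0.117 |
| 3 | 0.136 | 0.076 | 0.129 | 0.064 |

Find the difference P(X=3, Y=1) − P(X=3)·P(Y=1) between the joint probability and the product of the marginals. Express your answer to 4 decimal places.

P(X=3) = 0.136 + 0.076 + 0.129 + 0.064 = 0.405.
P(Y=1) = 0.054 + 0.100 + 0.136 = 0.290.
P(X=3, Y=1) − P(X=3)P(Y=1) = 0.136 − 0.405×0.290 = 0.0186.

0.0186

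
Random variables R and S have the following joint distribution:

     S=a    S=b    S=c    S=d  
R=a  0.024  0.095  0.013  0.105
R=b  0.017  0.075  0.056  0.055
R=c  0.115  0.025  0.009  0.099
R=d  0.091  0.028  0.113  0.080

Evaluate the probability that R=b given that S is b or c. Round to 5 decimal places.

0.31643

P(S=b) = 0.095 + 0.075 + 0.025 + 0.028 = 0.223.
P(S=c) = 0.013 + 0.056 + 0.009 + 0.113 = 0.191.
P(S ∈ {b, c}) = 0.223 + 0.191 = 0.414; P(R=b, S ∈ {b, c}) = 0.075 + 0.056 = 0.131.
P(R=b | S ∈ {b, c}) = 0.131/0.414 = 0.31643.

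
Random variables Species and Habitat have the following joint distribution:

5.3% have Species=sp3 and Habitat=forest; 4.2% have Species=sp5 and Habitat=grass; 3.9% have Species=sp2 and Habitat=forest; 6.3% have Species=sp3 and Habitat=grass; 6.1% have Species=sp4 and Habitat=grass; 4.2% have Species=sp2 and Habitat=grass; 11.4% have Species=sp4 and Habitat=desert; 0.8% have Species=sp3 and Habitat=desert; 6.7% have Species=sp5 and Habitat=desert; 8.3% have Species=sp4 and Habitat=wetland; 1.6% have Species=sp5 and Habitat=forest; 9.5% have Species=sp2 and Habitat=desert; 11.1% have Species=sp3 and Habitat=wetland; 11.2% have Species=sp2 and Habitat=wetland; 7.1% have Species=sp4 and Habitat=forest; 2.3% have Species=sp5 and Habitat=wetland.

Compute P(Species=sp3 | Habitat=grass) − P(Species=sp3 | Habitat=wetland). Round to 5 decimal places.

P(Habitat=grass) = 0.042 + 0.063 + 0.061 + 0.042 = 0.208; P(Species=sp3 | Habitat=grass) = 0.063/0.208 = 0.302885.
P(Habitat=wetland) = 0.112 + 0.111 + 0.083 + 0.023 = 0.329; P(Species=sp3 | Habitat=wetland) = 0.111/0.329 = 0.337386.
Difference = -0.03450.

-0.03450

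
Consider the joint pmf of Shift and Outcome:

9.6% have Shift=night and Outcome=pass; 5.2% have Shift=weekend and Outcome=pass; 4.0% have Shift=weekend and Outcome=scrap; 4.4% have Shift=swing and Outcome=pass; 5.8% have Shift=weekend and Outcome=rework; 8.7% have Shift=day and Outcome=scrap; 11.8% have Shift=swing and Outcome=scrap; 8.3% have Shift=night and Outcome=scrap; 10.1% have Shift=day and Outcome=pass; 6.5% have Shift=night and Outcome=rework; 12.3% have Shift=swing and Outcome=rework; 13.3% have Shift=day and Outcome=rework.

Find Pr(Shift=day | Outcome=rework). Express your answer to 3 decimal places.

0.351

P(Outcome=rework) = 0.133 + 0.123 + 0.065 + 0.058 = 0.379.
P(Shift=day | Outcome=rework) = 0.133/0.379 = 0.351.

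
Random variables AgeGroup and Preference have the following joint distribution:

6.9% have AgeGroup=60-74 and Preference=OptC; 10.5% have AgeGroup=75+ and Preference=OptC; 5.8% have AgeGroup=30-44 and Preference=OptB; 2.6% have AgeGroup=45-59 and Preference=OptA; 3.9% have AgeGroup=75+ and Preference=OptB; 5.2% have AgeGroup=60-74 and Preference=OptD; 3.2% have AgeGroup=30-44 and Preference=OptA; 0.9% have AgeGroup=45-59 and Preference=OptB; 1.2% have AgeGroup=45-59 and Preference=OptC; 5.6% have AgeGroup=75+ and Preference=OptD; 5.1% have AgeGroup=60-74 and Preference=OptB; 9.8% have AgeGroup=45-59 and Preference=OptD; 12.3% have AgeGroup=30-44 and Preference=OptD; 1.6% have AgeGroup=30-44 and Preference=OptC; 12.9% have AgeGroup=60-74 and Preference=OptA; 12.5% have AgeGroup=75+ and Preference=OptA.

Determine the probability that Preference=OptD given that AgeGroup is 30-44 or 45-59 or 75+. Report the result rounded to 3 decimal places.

P(AgeGroup=30-44) = 0.032 + 0.058 + 0.016 + 0.123 = 0.229.
P(AgeGroup=45-59) = 0.026 + 0.009 + 0.012 + 0.098 = 0.145.
P(AgeGroup=75+) = 0.125 + 0.039 + 0.105 + 0.056 = 0.325.
P(AgeGroup ∈ {30-44, 45-59, 75+}) = 0.229 + 0.145 + 0.325 = 0.699; P(Preference=OptD, AgeGroup ∈ {30-44, 45-59, 75+}) = 0.123 + 0.098 + 0.056 = 0.277.
P(Preference=OptD | AgeGroup ∈ {30-44, 45-59, 75+}) = 0.277/0.699 = 0.396.

0.396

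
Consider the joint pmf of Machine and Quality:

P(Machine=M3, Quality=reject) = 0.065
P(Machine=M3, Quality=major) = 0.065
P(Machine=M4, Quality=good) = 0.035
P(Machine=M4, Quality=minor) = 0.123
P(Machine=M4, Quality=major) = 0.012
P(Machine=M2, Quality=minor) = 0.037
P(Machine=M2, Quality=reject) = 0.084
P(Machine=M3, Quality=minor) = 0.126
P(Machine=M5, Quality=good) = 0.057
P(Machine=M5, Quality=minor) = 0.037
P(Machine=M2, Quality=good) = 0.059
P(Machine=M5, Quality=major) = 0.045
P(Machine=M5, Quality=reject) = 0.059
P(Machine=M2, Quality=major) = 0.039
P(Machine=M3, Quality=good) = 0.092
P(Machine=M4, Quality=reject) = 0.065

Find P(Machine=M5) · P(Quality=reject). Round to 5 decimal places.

0.05405

P(Machine=M5) = 0.057 + 0.037 + 0.045 + 0.059 = 0.198.
P(Quality=reject) = 0.084 + 0.065 + 0.065 + 0.059 = 0.273.
Product: 0.198 × 0.273 = 0.05405.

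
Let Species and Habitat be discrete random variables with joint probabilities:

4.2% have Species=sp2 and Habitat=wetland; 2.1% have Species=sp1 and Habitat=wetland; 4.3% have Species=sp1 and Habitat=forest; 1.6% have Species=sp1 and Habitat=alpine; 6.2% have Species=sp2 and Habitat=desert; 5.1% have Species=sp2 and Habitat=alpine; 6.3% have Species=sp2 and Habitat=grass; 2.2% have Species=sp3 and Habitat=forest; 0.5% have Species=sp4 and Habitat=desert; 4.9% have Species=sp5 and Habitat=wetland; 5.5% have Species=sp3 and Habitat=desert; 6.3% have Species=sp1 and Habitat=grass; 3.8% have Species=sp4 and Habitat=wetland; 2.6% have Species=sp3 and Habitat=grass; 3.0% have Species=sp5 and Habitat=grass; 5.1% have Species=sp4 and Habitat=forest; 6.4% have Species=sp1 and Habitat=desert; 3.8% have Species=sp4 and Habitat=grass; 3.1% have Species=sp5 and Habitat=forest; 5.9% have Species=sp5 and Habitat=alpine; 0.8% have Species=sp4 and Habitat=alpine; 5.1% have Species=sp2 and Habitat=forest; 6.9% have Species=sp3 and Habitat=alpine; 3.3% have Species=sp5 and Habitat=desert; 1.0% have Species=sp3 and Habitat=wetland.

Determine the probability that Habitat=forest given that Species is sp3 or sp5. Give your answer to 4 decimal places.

P(Species=sp3) = 0.022 + 0.026 + 0.010 + 0.055 + 0.069 = 0.182.
P(Species=sp5) = 0.031 + 0.030 + 0.049 + 0.033 + 0.059 = 0.202.
P(Species ∈ {sp3, sp5}) = 0.182 + 0.202 = 0.384; P(Habitat=forest, Species ∈ {sp3, sp5}) = 0.022 + 0.031 = 0.053.
P(Habitat=forest | Species ∈ {sp3, sp5}) = 0.053/0.384 = 0.1380.

0.1380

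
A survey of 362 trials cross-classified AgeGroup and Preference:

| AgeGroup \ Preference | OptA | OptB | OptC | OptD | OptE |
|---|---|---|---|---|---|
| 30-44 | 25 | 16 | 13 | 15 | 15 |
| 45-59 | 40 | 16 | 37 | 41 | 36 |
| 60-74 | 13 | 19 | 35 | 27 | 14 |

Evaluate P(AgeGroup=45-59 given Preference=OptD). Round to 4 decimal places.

Total with Preference=OptD: 15 + 41 + 27 = 83.
P(AgeGroup=45-59 | Preference=OptD) = 41/83 = 0.4940.

0.4940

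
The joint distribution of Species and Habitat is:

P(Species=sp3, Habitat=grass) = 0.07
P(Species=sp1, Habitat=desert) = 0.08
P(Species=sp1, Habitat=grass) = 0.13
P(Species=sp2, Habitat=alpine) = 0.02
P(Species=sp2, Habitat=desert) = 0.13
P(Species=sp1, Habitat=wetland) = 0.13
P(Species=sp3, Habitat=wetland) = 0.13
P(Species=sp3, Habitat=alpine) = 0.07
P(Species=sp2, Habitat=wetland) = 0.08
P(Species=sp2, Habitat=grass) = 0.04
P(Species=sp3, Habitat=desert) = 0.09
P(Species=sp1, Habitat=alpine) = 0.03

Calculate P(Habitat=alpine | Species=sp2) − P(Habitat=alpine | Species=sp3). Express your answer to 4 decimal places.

P(Species=sp2) = 0.04 + 0.08 + 0.13 + 0.02 = 0.27; P(Habitat=alpine | Species=sp2) = 0.02/0.27 = 0.07407.
P(Species=sp3) = 0.07 + 0.13 + 0.09 + 0.07 = 0.36; P(Habitat=alpine | Species=sp3) = 0.07/0.36 = 0.19444.
Difference = -0.1204.

-0.1204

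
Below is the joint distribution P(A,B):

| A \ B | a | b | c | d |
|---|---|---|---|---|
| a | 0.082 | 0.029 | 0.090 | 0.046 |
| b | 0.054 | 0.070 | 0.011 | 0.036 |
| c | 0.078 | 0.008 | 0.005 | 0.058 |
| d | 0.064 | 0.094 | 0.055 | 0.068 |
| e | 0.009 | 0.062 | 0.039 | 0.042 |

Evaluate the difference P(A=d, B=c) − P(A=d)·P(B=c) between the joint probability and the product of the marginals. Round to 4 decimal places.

-0.0012

P(A=d) = 0.064 + 0.094 + 0.055 + 0.068 = 0.281.
P(B=c) = 0.090 + 0.011 + 0.005 + 0.055 + 0.039 = 0.200.
P(A=d, B=c) − P(A=d)P(B=c) = 0.055 − 0.281×0.200 = -0.0012.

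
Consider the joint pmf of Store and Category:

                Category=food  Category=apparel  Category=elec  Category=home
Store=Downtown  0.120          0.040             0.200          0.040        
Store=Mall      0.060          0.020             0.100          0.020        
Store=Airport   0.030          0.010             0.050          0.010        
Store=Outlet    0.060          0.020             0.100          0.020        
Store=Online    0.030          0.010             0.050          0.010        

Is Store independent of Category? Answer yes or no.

Every cell satisfies P(Store,Category) = P(Store)·P(Category). For instance P(Store=Airport) = 0.100, P(Category=apparel) = 0.100, and 0.100×0.100 = 0.010 matches the joint entry. So Store and Category are independent.

yes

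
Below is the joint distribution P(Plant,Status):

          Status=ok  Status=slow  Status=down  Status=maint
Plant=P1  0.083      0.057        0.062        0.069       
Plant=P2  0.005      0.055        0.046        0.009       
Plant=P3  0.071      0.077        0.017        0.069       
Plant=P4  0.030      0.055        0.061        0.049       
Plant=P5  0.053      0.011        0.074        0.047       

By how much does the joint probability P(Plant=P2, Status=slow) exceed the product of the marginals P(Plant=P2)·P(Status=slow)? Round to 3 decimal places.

0.026

P(Plant=P2) = 0.005 + 0.055 + 0.046 + 0.009 = 0.115.
P(Status=slow) = 0.057 + 0.055 + 0.077 + 0.055 + 0.011 = 0.255.
P(Plant=P2, Status=slow) − P(Plant=P2)P(Status=slow) = 0.055 − 0.115×0.255 = 0.026.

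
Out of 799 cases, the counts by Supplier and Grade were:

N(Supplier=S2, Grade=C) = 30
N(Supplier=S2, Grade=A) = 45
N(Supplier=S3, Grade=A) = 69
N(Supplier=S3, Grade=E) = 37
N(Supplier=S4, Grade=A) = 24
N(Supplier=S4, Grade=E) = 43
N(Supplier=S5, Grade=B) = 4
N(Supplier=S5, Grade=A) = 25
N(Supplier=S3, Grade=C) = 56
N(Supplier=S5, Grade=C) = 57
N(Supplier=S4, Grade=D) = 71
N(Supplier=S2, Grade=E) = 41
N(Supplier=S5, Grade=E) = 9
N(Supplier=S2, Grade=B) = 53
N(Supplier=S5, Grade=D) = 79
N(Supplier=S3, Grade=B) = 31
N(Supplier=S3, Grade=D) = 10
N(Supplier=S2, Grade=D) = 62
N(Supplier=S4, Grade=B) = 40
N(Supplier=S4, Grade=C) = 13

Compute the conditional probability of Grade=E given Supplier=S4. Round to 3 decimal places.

0.225

Total with Supplier=S4: 24 + 40 + 13 + 71 + 43 = 191.
P(Grade=E | Supplier=S4) = 43/191 = 0.225.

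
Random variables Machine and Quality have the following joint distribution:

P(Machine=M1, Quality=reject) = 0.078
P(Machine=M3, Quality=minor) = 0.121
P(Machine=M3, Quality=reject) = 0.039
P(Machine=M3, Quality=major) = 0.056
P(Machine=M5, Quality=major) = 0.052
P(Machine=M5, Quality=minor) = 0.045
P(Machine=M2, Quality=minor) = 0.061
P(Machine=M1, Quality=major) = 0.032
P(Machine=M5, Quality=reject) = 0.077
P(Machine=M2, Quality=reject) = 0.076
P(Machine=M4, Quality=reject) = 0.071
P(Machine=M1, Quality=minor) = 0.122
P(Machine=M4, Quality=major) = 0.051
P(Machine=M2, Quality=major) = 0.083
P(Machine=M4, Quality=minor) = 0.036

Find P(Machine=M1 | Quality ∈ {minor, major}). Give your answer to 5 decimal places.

P(Quality=minor) = 0.122 + 0.061 + 0.121 + 0.036 + 0.045 = 0.385.
P(Quality=major) = 0.032 + 0.083 + 0.056 + 0.051 + 0.052 = 0.274.
P(Quality ∈ {minor, major}) = 0.385 + 0.274 = 0.659; P(Machine=M1, Quality ∈ {minor, major}) = 0.122 + 0.032 = 0.154.
P(Machine=M1 | Quality ∈ {minor, major}) = 0.154/0.659 = 0.23369.

0.23369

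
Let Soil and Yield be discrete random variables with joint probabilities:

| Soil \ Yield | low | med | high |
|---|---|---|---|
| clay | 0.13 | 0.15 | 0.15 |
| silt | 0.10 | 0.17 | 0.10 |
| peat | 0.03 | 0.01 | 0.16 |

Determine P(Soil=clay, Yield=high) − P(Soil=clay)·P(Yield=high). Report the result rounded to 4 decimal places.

-0.0263

P(Soil=clay) = 0.13 + 0.15 + 0.15 = 0.43.
P(Yield=high) = 0.15 + 0.10 + 0.16 = 0.41.
P(Soil=clay, Yield=high) − P(Soil=clay)P(Yield=high) = 0.15 − 0.43×0.41 = -0.0263.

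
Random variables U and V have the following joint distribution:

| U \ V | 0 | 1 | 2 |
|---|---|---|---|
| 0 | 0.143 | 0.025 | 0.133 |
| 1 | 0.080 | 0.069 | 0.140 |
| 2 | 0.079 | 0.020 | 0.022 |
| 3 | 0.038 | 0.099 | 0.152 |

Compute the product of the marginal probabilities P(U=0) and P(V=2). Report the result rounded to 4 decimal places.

0.1345

P(U=0) = 0.143 + 0.025 + 0.133 = 0.301.
P(V=2) = 0.133 + 0.140 + 0.022 + 0.152 = 0.447.
Product: 0.301 × 0.447 = 0.1345.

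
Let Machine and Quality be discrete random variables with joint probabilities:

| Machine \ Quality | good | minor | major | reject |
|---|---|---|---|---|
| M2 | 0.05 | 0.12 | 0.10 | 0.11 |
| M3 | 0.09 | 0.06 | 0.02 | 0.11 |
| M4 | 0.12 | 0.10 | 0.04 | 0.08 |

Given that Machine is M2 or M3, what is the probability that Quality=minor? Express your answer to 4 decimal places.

0.2727

P(Machine=M2) = 0.05 + 0.12 + 0.10 + 0.11 = 0.38.
P(Machine=M3) = 0.09 + 0.06 + 0.02 + 0.11 = 0.28.
P(Machine ∈ {M2, M3}) = 0.38 + 0.28 = 0.66; P(Quality=minor, Machine ∈ {M2, M3}) = 0.12 + 0.06 = 0.18.
P(Quality=minor | Machine ∈ {M2, M3}) = 0.18/0.66 = 0.2727.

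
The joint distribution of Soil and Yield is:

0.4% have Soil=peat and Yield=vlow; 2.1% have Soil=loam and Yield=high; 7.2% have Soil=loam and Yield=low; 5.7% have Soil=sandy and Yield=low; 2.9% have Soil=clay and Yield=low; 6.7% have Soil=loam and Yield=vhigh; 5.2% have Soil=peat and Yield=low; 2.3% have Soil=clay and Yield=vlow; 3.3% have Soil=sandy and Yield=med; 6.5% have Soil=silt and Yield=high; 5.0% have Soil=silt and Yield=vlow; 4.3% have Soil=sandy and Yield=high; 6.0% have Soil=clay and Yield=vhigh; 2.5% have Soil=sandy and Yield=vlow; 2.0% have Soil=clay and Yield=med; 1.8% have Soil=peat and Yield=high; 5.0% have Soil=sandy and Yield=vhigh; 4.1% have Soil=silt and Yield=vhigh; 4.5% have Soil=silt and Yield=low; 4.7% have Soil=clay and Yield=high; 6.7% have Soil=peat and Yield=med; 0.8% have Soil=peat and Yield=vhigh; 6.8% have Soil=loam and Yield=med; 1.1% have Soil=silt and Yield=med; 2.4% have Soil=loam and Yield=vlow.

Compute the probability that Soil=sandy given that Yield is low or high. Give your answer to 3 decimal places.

P(Yield=low) = 0.057 + 0.072 + 0.029 + 0.045 + 0.052 = 0.255.
P(Yield=high) = 0.043 + 0.021 + 0.047 + 0.065 + 0.018 = 0.194.
P(Yield ∈ {low, high}) = 0.255 + 0.194 = 0.449; P(Soil=sandy, Yield ∈ {low, high}) = 0.057 + 0.043 = 0.100.
P(Soil=sandy | Yield ∈ {low, high}) = 0.100/0.449 = 0.223.

0.223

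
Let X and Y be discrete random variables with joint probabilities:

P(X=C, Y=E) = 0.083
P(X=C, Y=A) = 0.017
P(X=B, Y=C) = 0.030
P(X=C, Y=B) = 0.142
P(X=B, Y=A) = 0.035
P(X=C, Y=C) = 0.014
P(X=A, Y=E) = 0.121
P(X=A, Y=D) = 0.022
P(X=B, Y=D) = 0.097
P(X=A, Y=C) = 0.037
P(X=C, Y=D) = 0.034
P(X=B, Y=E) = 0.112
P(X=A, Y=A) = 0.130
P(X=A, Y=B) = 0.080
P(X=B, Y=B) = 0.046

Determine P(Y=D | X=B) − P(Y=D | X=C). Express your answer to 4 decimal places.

P(X=B) = 0.035 + 0.046 + 0.030 + 0.097 + 0.112 = 0.320; P(Y=D | X=B) = 0.097/0.320 = 0.30313.
P(X=C) = 0.017 + 0.142 + 0.014 + 0.034 + 0.083 = 0.290; P(Y=D | X=C) = 0.034/0.290 = 0.11724.
Difference = 0.1859.

0.1859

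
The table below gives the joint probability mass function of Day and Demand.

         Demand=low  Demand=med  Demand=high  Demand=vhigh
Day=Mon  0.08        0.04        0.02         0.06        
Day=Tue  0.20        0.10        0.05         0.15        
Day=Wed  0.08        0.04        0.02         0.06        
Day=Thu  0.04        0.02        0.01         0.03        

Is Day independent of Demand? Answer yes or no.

Every cell satisfies P(Day,Demand) = P(Day)·P(Demand). For instance P(Day=Mon) = 0.20, P(Demand=low) = 0.40, and 0.20×0.40 = 0.08 matches the joint entry. So Day and Demand are independent.

yes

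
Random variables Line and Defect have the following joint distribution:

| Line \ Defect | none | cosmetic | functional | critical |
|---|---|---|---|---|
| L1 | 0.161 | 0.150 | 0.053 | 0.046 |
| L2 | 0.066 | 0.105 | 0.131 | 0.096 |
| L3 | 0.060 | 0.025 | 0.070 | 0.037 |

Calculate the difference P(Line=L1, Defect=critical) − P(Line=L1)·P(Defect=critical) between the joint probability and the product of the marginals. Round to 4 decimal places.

-0.0274

P(Line=L1) = 0.161 + 0.150 + 0.053 + 0.046 = 0.410.
P(Defect=critical) = 0.046 + 0.096 + 0.037 = 0.179.
P(Line=L1, Defect=critical) − P(Line=L1)P(Defect=critical) = 0.046 − 0.410×0.179 = -0.0274.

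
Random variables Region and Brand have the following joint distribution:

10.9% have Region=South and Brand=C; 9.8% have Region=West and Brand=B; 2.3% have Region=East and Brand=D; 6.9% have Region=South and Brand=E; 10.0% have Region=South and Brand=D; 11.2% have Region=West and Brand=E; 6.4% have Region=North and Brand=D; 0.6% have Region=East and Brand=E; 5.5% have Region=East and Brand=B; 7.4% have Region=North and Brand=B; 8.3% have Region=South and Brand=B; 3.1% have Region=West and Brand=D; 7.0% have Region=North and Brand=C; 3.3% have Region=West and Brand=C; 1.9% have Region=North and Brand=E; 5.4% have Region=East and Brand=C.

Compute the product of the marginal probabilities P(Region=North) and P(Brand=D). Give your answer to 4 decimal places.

0.0495

P(Region=North) = 0.074 + 0.070 + 0.064 + 0.019 = 0.227.
P(Brand=D) = 0.064 + 0.100 + 0.023 + 0.031 = 0.218.
Product: 0.227 × 0.218 = 0.0495.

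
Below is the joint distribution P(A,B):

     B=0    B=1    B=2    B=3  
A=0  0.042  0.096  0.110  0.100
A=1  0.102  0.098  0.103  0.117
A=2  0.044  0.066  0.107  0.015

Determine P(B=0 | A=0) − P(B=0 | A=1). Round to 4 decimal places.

P(A=0) = 0.042 + 0.096 + 0.110 + 0.100 = 0.348; P(B=0 | A=0) = 0.042/0.348 = 0.12069.
P(A=1) = 0.102 + 0.098 + 0.103 + 0.117 = 0.420; P(B=0 | A=1) = 0.102/0.420 = 0.24286.
Difference = -0.1222.

-0.1222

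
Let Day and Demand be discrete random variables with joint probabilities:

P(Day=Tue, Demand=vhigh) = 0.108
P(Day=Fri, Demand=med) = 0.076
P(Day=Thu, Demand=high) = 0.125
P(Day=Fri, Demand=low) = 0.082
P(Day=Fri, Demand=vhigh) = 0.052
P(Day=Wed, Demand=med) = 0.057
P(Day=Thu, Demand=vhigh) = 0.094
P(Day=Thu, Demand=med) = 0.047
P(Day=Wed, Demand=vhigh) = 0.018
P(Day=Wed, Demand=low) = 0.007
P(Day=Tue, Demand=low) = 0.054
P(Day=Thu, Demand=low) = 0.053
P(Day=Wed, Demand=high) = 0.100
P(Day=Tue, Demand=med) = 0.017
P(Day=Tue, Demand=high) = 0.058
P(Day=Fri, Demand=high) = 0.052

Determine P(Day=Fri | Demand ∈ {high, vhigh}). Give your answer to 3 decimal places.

P(Demand=high) = 0.058 + 0.100 + 0.125 + 0.052 = 0.335.
P(Demand=vhigh) = 0.108 + 0.018 + 0.094 + 0.052 = 0.272.
P(Demand ∈ {high, vhigh}) = 0.335 + 0.272 = 0.607; P(Day=Fri, Demand ∈ {high, vhigh}) = 0.052 + 0.052 = 0.104.
P(Day=Fri | Demand ∈ {high, vhigh}) = 0.104/0.607 = 0.171.

0.171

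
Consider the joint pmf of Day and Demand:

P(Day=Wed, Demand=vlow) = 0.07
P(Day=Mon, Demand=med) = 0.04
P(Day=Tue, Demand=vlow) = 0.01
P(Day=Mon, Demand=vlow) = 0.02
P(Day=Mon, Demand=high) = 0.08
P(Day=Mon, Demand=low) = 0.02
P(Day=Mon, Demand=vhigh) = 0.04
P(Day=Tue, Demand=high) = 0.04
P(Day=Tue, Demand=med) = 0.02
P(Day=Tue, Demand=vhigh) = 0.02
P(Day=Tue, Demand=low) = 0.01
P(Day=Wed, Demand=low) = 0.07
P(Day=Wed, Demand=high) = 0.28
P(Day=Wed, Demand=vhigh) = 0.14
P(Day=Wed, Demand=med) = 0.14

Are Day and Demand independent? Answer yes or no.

Every cell satisfies P(Day,Demand) = P(Day)·P(Demand). For instance P(Day=Tue) = 0.10, P(Demand=high) = 0.40, and 0.10×0.40 = 0.04 matches the joint entry. So Day and Demand are independent.

yes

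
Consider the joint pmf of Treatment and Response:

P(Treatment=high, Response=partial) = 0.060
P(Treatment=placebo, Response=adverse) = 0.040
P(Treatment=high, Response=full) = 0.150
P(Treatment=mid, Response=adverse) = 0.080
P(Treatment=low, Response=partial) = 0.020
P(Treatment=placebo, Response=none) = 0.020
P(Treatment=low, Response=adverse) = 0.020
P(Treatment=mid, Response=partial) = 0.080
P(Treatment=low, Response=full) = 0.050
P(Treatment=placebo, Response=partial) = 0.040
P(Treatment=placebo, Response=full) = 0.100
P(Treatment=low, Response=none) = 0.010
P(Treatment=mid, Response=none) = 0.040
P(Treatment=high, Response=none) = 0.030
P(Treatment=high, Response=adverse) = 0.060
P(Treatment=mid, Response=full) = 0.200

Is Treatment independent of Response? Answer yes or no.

Every cell satisfies P(Treatment,Response) = P(Treatment)·P(Response). For instance P(Treatment=low) = 0.100, P(Response=none) = 0.100, and 0.100×0.100 = 0.010 matches the joint entry. So Treatment and Response are independent.

yes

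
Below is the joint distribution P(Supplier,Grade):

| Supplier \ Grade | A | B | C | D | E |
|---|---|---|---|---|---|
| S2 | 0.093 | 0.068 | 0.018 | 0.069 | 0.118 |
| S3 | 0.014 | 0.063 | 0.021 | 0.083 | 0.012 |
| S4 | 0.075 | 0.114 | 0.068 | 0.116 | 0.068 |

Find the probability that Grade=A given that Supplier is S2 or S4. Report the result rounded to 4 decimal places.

P(Supplier=S2) = 0.093 + 0.068 + 0.018 + 0.069 + 0.118 = 0.366.
P(Supplier=S4) = 0.075 + 0.114 + 0.068 + 0.116 + 0.068 = 0.441.
P(Supplier ∈ {S2, S4}) = 0.366 + 0.441 = 0.807; P(Grade=A, Supplier ∈ {S2, S4}) = 0.093 + 0.075 = 0.168.
P(Grade=A | Supplier ∈ {S2, S4}) = 0.168/0.807 = 0.2082.

0.2082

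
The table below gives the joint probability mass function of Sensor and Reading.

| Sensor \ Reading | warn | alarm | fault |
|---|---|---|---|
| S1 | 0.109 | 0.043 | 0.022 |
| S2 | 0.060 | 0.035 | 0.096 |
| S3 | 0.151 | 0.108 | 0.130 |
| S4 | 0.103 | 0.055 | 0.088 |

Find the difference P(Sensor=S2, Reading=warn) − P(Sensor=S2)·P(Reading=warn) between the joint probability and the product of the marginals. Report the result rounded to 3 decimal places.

-0.021

P(Sensor=S2) = 0.060 + 0.035 + 0.096 = 0.191.
P(Reading=warn) = 0.109 + 0.060 + 0.151 + 0.103 = 0.423.
P(Sensor=S2, Reading=warn) − P(Sensor=S2)P(Reading=warn) = 0.060 − 0.191×0.423 = -0.021.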